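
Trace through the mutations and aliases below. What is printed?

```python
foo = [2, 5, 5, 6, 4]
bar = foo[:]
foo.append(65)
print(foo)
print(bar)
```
[2, 5, 5, 6, 4, 65]
[2, 5, 5, 6, 4]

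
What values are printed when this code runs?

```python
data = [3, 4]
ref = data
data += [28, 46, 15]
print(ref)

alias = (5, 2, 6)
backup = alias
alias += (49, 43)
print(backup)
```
[3, 4, 28, 46, 15]
(5, 2, 6)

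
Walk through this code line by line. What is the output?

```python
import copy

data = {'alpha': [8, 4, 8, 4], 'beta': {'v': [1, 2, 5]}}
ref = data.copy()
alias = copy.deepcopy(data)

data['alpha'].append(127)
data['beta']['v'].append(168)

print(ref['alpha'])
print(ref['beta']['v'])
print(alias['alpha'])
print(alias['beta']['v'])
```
[8, 4, 8, 4, 127]
[1, 2, 5, 168]
[8, 4, 8, 4]
[1, 2, 5]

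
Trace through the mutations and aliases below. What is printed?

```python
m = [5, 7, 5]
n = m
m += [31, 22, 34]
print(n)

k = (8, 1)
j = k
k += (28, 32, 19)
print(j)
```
[5, 7, 5, 31, 22, 34]
(8, 1)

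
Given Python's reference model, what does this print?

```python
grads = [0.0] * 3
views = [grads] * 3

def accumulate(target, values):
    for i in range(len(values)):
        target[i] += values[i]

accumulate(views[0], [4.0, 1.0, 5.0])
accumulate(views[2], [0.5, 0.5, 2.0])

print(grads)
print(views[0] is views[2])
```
[4.5, 1.5, 7.0]
True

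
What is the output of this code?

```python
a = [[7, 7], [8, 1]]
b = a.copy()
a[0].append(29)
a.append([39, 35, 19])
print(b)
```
[[7, 7, 29], [8, 1]]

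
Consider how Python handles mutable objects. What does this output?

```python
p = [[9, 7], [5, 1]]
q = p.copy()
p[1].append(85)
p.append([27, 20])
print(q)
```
[[9, 7], [5, 1, 85]]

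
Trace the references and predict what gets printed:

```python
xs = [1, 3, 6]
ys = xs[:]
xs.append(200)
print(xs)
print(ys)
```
[1, 3, 6, 200]
[1, 3, 6]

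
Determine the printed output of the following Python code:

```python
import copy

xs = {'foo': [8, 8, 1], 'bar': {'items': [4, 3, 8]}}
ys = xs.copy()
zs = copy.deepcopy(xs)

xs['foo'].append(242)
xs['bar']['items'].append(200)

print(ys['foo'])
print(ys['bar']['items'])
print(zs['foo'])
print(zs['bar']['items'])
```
[8, 8, 1, 242]
[4, 3, 8, 200]
[8, 8, 1]
[4, 3, 8]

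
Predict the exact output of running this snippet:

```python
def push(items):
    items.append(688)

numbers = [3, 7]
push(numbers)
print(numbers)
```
[3, 7, 688]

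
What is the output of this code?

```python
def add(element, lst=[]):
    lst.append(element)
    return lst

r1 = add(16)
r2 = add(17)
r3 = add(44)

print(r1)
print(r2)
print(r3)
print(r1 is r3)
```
[16, 17, 44]
[16, 17, 44]
[16, 17, 44]
True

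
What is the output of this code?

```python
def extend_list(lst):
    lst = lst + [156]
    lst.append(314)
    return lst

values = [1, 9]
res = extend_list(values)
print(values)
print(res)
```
[1, 9]
[1, 9, 156, 314]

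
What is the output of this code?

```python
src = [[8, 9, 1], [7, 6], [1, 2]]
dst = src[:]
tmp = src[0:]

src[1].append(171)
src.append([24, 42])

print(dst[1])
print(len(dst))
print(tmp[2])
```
[7, 6, 171]
3
[1, 2]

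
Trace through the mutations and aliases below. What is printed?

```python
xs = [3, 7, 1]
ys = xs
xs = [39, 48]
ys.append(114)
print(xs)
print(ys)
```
[39, 48]
[3, 7, 1, 114]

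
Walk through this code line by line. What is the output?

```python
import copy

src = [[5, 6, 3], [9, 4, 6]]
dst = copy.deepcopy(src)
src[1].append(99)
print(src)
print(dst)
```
[[5, 6, 3], [9, 4, 6, 99]]
[[5, 6, 3], [9, 4, 6]]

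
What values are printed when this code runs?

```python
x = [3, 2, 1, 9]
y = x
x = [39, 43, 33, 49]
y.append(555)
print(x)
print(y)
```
[39, 43, 33, 49]
[3, 2, 1, 9, 555]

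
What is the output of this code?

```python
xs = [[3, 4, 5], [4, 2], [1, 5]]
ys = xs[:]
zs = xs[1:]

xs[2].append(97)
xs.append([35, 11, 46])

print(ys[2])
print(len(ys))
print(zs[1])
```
[1, 5, 97]
3
[1, 5, 97]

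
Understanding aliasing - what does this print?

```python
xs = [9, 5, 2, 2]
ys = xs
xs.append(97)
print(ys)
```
[9, 5, 2, 2, 97]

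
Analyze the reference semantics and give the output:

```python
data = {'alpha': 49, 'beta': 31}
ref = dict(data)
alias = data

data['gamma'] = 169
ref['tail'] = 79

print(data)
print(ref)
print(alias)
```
{'alpha': 49, 'beta': 31, 'gamma': 169}
{'alpha': 49, 'beta': 31, 'tail': 79}
{'alpha': 49, 'beta': 31, 'gamma': 169}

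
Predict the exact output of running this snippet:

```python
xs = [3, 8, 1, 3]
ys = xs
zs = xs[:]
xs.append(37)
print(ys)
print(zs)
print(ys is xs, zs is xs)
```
[3, 8, 1, 3, 37]
[3, 8, 1, 3]
True False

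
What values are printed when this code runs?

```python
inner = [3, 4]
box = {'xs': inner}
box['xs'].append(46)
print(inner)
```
[3, 4, 46]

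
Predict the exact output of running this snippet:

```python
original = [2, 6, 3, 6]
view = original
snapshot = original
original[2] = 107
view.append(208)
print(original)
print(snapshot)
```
[2, 6, 107, 6, 208]
[2, 6, 107, 6, 208]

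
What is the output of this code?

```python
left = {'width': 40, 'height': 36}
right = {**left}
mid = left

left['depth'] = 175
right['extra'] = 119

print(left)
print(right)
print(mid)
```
{'width': 40, 'height': 36, 'depth': 175}
{'width': 40, 'height': 36, 'extra': 119}
{'width': 40, 'height': 36, 'depth': 175}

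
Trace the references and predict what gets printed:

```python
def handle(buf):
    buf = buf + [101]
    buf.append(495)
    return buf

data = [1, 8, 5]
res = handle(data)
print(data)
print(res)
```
[1, 8, 5]
[1, 8, 5, 101, 495]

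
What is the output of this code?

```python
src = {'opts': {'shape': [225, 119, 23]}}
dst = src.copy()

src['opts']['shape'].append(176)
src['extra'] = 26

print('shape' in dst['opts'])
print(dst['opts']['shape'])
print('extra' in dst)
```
True
[225, 119, 23, 176]
False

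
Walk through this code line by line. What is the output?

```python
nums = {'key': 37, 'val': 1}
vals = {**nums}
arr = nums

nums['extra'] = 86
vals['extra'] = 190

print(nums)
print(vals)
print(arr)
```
{'key': 37, 'val': 1, 'extra': 86}
{'key': 37, 'val': 1, 'extra': 190}
{'key': 37, 'val': 1, 'extra': 86}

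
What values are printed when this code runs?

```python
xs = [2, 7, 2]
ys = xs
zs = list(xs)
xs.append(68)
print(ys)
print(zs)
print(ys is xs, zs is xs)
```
[2, 7, 2, 68]
[2, 7, 2]
True False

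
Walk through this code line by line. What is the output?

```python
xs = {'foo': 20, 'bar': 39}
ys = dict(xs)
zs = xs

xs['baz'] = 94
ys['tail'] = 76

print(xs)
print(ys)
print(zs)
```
{'foo': 20, 'bar': 39, 'baz': 94}
{'foo': 20, 'bar': 39, 'tail': 76}
{'foo': 20, 'bar': 39, 'baz': 94}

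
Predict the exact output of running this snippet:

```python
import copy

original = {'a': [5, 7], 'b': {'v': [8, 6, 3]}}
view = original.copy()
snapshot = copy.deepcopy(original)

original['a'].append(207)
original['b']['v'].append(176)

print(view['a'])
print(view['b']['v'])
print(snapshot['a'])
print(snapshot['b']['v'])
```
[5, 7, 207]
[8, 6, 3, 176]
[5, 7]
[8, 6, 3]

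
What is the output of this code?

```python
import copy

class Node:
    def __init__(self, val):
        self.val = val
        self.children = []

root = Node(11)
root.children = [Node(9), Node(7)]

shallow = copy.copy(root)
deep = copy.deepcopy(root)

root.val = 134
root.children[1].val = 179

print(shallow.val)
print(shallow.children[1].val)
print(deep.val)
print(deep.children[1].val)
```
11
179
11
7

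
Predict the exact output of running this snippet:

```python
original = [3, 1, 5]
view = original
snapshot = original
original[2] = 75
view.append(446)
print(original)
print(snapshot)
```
[3, 1, 75, 446]
[3, 1, 75, 446]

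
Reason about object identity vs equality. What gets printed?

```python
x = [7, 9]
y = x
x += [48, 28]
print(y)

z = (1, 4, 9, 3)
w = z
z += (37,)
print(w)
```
[7, 9, 48, 28]
(1, 4, 9, 3)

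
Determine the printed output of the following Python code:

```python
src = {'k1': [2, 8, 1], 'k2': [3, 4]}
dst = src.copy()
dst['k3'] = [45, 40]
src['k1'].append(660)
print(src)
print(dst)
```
{'k1': [2, 8, 1, 660], 'k2': [3, 4]}
{'k1': [2, 8, 1, 660], 'k2': [3, 4], 'k3': [45, 40]}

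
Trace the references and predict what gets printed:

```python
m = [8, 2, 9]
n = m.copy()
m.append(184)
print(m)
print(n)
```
[8, 2, 9, 184]
[8, 2, 9]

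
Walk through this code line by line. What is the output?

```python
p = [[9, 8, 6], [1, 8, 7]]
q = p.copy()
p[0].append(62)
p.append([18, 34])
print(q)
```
[[9, 8, 6, 62], [1, 8, 7]]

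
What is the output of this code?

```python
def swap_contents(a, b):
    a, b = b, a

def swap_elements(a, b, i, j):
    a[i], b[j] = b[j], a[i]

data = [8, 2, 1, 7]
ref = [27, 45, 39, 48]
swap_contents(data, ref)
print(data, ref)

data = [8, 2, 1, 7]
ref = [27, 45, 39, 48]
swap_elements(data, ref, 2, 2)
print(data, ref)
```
[8, 2, 1, 7] [27, 45, 39, 48]
[8, 2, 39, 7] [27, 45, 1, 48]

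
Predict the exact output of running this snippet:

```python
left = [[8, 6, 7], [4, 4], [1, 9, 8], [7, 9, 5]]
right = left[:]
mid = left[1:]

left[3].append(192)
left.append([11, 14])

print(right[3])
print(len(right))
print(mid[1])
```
[7, 9, 5, 192]
4
[1, 9, 8]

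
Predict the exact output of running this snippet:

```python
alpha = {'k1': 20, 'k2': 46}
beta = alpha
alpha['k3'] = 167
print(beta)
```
{'k1': 20, 'k2': 46, 'k3': 167}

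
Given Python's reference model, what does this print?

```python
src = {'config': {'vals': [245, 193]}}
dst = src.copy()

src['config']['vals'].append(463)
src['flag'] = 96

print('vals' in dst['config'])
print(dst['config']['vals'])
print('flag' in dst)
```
True
[245, 193, 463]
False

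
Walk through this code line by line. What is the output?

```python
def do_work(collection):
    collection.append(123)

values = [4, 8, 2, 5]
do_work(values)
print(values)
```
[4, 8, 2, 5, 123]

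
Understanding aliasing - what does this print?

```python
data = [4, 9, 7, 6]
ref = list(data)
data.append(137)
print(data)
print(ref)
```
[4, 9, 7, 6, 137]
[4, 9, 7, 6]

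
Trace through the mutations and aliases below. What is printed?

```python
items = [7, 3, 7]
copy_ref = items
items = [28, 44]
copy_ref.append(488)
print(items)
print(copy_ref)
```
[28, 44]
[7, 3, 7, 488]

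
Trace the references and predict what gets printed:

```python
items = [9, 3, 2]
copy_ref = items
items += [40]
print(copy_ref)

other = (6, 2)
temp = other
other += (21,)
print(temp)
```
[9, 3, 2, 40]
(6, 2)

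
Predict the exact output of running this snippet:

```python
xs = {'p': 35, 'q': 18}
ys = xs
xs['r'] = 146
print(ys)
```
{'p': 35, 'q': 18, 'r': 146}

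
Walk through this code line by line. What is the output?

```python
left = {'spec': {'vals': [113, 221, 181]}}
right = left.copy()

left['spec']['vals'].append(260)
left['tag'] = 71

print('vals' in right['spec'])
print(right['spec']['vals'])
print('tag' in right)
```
True
[113, 221, 181, 260]
False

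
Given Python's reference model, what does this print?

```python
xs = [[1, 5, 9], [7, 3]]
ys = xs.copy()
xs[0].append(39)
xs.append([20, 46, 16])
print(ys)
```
[[1, 5, 9, 39], [7, 3]]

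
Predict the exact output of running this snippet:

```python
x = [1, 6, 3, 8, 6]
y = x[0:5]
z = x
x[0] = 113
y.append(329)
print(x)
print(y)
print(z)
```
[113, 6, 3, 8, 6]
[1, 6, 3, 8, 6, 329]
[113, 6, 3, 8, 6]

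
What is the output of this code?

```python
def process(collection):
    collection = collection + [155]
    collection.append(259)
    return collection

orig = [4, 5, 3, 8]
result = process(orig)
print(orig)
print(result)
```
[4, 5, 3, 8]
[4, 5, 3, 8, 155, 259]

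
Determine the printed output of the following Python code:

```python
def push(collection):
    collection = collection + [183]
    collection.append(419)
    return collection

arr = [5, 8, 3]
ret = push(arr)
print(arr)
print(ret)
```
[5, 8, 3]
[5, 8, 3, 183, 419]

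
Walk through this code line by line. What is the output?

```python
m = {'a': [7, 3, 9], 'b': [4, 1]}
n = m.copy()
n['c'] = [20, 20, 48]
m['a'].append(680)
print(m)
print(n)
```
{'a': [7, 3, 9, 680], 'b': [4, 1]}
{'a': [7, 3, 9, 680], 'b': [4, 1], 'c': [20, 20, 48]}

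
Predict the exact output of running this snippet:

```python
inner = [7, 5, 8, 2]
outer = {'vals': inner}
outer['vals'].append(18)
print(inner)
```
[7, 5, 8, 2, 18]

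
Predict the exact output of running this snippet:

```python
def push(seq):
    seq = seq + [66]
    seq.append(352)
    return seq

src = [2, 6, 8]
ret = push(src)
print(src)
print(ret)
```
[2, 6, 8]
[2, 6, 8, 66, 352]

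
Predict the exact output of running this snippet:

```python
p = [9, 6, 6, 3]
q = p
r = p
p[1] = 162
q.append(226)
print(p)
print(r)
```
[9, 162, 6, 3, 226]
[9, 162, 6, 3, 226]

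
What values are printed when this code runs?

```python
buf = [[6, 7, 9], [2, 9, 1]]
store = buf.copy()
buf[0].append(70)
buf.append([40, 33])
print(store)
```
[[6, 7, 9, 70], [2, 9, 1]]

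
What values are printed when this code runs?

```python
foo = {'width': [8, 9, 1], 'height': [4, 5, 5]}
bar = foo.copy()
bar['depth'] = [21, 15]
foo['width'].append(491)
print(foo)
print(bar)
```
{'width': [8, 9, 1, 491], 'height': [4, 5, 5]}
{'width': [8, 9, 1, 491], 'height': [4, 5, 5], 'depth': [21, 15]}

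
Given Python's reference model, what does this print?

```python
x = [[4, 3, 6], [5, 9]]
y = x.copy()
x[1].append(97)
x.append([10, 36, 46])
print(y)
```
[[4, 3, 6], [5, 9, 97]]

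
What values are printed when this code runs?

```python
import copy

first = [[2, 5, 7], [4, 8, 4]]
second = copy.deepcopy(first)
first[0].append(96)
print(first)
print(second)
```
[[2, 5, 7, 96], [4, 8, 4]]
[[2, 5, 7], [4, 8, 4]]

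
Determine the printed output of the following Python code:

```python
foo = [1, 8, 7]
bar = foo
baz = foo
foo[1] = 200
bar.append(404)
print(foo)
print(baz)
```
[1, 200, 7, 404]
[1, 200, 7, 404]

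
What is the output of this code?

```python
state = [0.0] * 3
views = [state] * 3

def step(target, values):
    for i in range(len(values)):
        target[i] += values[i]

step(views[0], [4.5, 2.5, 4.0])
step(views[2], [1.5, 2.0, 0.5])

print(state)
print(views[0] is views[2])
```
[6.0, 4.5, 4.5]
True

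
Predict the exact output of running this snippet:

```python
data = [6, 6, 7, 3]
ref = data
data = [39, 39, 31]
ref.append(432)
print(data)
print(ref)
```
[39, 39, 31]
[6, 6, 7, 3, 432]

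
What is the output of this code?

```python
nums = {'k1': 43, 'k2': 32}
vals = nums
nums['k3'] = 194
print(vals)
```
{'k1': 43, 'k2': 32, 'k3': 194}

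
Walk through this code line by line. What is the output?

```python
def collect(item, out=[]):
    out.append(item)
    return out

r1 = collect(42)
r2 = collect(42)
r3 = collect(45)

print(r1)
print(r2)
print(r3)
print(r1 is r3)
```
[42, 42, 45]
[42, 42, 45]
[42, 42, 45]
True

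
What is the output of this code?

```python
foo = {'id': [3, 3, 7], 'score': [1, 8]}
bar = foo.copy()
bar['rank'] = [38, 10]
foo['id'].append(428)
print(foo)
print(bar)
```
{'id': [3, 3, 7, 428], 'score': [1, 8]}
{'id': [3, 3, 7, 428], 'score': [1, 8], 'rank': [38, 10]}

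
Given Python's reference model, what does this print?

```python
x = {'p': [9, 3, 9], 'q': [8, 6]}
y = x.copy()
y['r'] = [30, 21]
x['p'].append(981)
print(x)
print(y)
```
{'p': [9, 3, 9, 981], 'q': [8, 6]}
{'p': [9, 3, 9, 981], 'q': [8, 6], 'r': [30, 21]}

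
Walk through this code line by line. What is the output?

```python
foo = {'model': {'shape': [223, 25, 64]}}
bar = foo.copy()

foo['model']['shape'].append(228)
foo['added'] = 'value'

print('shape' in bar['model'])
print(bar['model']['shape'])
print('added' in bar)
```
True
[223, 25, 64, 228]
False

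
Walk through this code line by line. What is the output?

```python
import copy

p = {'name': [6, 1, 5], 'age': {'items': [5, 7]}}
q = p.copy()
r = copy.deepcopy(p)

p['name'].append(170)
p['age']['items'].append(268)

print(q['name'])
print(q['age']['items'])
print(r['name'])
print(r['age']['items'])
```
[6, 1, 5, 170]
[5, 7, 268]
[6, 1, 5]
[5, 7]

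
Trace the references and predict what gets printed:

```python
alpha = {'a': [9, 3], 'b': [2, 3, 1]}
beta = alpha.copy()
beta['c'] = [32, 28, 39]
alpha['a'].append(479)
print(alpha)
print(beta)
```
{'a': [9, 3, 479], 'b': [2, 3, 1]}
{'a': [9, 3, 479], 'b': [2, 3, 1], 'c': [32, 28, 39]}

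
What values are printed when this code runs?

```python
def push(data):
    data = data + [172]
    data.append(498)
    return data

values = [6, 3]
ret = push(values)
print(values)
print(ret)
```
[6, 3]
[6, 3, 172, 498]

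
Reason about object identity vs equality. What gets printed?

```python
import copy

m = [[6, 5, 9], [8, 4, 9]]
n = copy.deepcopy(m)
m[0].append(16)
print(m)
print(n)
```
[[6, 5, 9, 16], [8, 4, 9]]
[[6, 5, 9], [8, 4, 9]]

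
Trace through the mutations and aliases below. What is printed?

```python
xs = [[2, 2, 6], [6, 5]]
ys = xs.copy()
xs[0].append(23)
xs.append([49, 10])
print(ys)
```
[[2, 2, 6, 23], [6, 5]]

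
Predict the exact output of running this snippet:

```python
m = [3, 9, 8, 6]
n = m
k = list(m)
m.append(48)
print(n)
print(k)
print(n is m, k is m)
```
[3, 9, 8, 6, 48]
[3, 9, 8, 6]
True False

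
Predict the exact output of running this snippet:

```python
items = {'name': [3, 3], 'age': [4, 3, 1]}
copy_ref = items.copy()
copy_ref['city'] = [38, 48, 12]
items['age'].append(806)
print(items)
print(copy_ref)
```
{'name': [3, 3], 'age': [4, 3, 1, 806]}
{'name': [3, 3], 'age': [4, 3, 1, 806], 'city': [38, 48, 12]}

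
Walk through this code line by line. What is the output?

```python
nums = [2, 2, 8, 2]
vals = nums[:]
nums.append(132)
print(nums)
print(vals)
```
[2, 2, 8, 2, 132]
[2, 2, 8, 2]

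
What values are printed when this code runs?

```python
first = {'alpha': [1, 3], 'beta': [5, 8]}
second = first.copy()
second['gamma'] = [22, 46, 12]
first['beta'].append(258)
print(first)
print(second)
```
{'alpha': [1, 3], 'beta': [5, 8, 258]}
{'alpha': [1, 3], 'beta': [5, 8, 258], 'gamma': [22, 46, 12]}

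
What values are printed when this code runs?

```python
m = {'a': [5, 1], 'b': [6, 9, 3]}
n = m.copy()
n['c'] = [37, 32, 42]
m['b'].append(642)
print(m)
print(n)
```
{'a': [5, 1], 'b': [6, 9, 3, 642]}
{'a': [5, 1], 'b': [6, 9, 3, 642], 'c': [37, 32, 42]}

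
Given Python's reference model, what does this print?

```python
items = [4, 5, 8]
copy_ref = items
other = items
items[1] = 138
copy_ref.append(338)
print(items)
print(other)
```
[4, 138, 8, 338]
[4, 138, 8, 338]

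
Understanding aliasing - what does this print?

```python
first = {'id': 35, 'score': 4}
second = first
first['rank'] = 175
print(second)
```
{'id': 35, 'score': 4, 'rank': 175}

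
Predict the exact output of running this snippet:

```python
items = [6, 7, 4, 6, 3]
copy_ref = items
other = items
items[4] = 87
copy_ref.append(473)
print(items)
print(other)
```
[6, 7, 4, 6, 87, 473]
[6, 7, 4, 6, 87, 473]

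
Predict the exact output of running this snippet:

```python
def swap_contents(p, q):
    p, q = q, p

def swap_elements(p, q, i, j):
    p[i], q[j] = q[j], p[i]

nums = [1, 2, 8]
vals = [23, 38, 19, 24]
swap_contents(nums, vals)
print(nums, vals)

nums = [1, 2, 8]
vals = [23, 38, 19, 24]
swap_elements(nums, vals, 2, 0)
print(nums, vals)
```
[1, 2, 8] [23, 38, 19, 24]
[1, 2, 23] [8, 38, 19, 24]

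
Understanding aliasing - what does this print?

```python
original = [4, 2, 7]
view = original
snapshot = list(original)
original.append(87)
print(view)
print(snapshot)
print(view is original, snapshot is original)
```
[4, 2, 7, 87]
[4, 2, 7]
True False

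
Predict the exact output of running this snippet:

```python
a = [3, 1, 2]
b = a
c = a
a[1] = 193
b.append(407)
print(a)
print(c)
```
[3, 193, 2, 407]
[3, 193, 2, 407]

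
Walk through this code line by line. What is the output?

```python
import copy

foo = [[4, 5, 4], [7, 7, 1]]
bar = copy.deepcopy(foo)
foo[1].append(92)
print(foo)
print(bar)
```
[[4, 5, 4], [7, 7, 1, 92]]
[[4, 5, 4], [7, 7, 1]]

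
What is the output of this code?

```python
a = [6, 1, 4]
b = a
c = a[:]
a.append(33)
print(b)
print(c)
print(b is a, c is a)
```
[6, 1, 4, 33]
[6, 1, 4]
True False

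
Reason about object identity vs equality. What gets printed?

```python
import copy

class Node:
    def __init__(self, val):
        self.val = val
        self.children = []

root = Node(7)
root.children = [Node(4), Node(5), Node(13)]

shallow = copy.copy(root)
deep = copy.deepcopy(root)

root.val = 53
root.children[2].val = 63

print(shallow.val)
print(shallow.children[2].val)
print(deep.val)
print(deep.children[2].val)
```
7
63
7
13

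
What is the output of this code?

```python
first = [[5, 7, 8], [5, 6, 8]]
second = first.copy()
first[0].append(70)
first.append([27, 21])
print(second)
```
[[5, 7, 8, 70], [5, 6, 8]]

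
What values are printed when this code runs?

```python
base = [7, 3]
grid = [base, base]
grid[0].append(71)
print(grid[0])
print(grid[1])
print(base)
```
[7, 3, 71]
[7, 3, 71]
[7, 3, 71]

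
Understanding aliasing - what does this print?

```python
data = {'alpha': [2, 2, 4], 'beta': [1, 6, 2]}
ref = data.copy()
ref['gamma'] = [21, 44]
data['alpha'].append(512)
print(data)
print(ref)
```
{'alpha': [2, 2, 4, 512], 'beta': [1, 6, 2]}
{'alpha': [2, 2, 4, 512], 'beta': [1, 6, 2], 'gamma': [21, 44]}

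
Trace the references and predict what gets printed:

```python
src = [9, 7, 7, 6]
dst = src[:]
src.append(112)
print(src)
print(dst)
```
[9, 7, 7, 6, 112]
[9, 7, 7, 6]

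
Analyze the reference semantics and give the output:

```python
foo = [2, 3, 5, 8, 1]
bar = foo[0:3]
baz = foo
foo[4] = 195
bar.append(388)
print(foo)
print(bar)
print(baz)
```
[2, 3, 5, 8, 195]
[2, 3, 5, 388]
[2, 3, 5, 8, 195]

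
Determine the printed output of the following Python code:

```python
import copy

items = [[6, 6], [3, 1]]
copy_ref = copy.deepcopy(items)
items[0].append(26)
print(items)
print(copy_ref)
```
[[6, 6, 26], [3, 1]]
[[6, 6], [3, 1]]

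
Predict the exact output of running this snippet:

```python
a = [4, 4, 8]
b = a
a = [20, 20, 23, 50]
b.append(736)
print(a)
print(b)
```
[20, 20, 23, 50]
[4, 4, 8, 736]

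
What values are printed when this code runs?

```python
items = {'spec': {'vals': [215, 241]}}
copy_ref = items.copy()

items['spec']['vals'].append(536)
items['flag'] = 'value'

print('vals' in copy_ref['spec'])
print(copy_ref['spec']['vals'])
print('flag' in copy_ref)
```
True
[215, 241, 536]
False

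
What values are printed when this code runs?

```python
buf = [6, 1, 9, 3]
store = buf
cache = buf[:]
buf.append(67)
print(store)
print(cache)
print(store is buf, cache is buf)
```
[6, 1, 9, 3, 67]
[6, 1, 9, 3]
True False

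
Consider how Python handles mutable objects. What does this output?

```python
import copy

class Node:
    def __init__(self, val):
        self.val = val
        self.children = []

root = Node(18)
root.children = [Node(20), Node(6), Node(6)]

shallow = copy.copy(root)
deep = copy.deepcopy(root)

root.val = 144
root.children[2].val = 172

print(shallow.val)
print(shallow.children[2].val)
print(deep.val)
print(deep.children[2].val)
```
18
172
18
6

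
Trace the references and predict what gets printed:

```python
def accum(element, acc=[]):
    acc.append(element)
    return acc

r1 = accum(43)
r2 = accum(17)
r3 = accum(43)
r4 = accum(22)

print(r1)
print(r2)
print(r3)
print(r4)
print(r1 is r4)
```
[43, 17, 43, 22]
[43, 17, 43, 22]
[43, 17, 43, 22]
[43, 17, 43, 22]
True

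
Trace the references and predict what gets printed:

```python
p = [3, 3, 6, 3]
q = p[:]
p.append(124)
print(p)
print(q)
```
[3, 3, 6, 3, 124]
[3, 3, 6, 3]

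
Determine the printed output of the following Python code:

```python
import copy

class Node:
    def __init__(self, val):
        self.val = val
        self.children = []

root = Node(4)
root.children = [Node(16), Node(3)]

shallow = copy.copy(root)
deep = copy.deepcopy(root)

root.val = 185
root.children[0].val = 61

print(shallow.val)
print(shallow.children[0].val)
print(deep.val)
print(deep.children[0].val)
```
4
61
4
16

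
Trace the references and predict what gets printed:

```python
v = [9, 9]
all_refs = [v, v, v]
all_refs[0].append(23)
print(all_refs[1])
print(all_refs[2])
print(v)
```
[9, 9, 23]
[9, 9, 23]
[9, 9, 23]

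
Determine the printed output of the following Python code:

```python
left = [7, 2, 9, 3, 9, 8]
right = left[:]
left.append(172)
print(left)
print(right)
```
[7, 2, 9, 3, 9, 8, 172]
[7, 2, 9, 3, 9, 8]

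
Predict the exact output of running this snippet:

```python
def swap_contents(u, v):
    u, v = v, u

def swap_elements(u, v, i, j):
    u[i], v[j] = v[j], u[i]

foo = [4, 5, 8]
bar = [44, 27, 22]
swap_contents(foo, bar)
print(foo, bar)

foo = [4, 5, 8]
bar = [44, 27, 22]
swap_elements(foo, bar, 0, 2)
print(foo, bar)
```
[4, 5, 8] [44, 27, 22]
[22, 5, 8] [44, 27, 4]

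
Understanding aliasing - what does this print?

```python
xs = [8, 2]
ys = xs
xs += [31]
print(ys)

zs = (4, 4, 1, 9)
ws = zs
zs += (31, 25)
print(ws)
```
[8, 2, 31]
(4, 4, 1, 9)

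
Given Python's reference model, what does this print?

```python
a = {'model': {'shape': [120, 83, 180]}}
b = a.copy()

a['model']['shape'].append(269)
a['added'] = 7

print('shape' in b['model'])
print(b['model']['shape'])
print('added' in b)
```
True
[120, 83, 180, 269]
False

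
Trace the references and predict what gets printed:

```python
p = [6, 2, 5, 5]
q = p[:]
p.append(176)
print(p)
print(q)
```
[6, 2, 5, 5, 176]
[6, 2, 5, 5]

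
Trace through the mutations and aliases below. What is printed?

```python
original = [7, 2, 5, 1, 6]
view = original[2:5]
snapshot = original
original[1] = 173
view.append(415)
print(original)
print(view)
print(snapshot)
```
[7, 173, 5, 1, 6]
[5, 1, 6, 415]
[7, 173, 5, 1, 6]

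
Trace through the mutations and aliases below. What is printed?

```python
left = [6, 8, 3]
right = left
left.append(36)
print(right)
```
[6, 8, 3, 36]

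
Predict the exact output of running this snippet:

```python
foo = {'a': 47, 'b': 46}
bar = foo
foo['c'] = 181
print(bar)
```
{'a': 47, 'b': 46, 'c': 181}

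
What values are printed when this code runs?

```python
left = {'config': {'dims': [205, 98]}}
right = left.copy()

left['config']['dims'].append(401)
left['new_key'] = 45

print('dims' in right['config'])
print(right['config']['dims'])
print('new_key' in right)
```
True
[205, 98, 401]
False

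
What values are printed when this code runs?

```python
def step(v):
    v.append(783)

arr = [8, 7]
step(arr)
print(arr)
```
[8, 7, 783]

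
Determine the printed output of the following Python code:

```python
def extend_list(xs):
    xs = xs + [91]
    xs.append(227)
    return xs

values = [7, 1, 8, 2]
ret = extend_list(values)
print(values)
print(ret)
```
[7, 1, 8, 2]
[7, 1, 8, 2, 91, 227]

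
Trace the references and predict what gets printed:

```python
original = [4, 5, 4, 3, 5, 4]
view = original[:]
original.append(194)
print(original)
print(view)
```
[4, 5, 4, 3, 5, 4, 194]
[4, 5, 4, 3, 5, 4]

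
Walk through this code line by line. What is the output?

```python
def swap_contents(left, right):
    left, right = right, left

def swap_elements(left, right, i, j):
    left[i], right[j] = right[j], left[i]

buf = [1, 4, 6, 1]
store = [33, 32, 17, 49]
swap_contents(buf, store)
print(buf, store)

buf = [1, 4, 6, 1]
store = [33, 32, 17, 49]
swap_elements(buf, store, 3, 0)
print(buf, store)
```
[1, 4, 6, 1] [33, 32, 17, 49]
[1, 4, 6, 33] [1, 32, 17, 49]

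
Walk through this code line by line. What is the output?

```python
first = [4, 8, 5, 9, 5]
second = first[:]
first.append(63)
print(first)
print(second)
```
[4, 8, 5, 9, 5, 63]
[4, 8, 5, 9, 5]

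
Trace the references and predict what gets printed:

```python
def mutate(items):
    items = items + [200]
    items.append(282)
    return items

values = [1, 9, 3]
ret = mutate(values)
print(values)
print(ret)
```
[1, 9, 3]
[1, 9, 3, 200, 282]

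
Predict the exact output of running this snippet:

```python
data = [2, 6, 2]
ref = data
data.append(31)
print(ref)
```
[2, 6, 2, 31]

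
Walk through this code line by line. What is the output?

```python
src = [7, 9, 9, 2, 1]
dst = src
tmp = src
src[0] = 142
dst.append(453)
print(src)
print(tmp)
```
[142, 9, 9, 2, 1, 453]
[142, 9, 9, 2, 1, 453]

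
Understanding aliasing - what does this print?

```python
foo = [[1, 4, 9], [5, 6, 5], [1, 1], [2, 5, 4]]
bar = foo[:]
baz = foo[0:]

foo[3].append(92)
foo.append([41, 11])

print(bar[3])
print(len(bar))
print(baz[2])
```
[2, 5, 4, 92]
4
[1, 1]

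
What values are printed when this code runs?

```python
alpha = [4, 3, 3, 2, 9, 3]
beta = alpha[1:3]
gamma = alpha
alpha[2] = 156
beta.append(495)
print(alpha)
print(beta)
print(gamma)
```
[4, 3, 156, 2, 9, 3]
[3, 3, 495]
[4, 3, 156, 2, 9, 3]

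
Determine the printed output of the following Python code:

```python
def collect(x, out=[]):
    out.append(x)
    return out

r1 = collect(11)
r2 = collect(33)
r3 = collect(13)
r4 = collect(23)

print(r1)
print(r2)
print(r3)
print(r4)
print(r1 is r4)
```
[11, 33, 13, 23]
[11, 33, 13, 23]
[11, 33, 13, 23]
[11, 33, 13, 23]
True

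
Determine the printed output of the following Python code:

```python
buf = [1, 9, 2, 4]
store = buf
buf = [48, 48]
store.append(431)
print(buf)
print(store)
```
[48, 48]
[1, 9, 2, 4, 431]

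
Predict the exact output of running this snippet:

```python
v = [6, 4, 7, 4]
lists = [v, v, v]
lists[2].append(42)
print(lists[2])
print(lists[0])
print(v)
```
[6, 4, 7, 4, 42]
[6, 4, 7, 4, 42]
[6, 4, 7, 4, 42]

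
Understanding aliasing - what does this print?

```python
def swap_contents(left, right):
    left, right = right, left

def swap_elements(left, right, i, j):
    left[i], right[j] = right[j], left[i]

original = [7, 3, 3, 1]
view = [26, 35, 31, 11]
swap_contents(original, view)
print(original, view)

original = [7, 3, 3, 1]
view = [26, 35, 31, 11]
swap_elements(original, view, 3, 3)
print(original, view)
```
[7, 3, 3, 1] [26, 35, 31, 11]
[7, 3, 3, 11] [26, 35, 31, 1]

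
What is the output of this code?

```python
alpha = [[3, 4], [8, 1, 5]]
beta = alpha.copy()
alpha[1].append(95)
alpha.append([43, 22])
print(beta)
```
[[3, 4], [8, 1, 5, 95]]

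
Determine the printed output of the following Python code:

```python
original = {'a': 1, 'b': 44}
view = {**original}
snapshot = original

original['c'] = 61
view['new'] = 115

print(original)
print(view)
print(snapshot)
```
{'a': 1, 'b': 44, 'c': 61}
{'a': 1, 'b': 44, 'new': 115}
{'a': 1, 'b': 44, 'c': 61}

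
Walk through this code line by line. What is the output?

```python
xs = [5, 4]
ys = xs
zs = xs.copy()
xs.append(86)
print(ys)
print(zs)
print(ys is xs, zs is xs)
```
[5, 4, 86]
[5, 4]
True False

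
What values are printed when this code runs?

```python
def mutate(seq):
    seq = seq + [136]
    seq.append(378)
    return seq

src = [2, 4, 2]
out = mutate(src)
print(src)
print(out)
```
[2, 4, 2]
[2, 4, 2, 136, 378]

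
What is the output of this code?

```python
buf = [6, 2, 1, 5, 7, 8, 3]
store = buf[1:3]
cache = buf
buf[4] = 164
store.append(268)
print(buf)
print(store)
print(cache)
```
[6, 2, 1, 5, 164, 8, 3]
[2, 1, 268]
[6, 2, 1, 5, 164, 8, 3]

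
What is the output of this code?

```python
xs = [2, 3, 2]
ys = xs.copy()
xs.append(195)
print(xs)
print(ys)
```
[2, 3, 2, 195]
[2, 3, 2]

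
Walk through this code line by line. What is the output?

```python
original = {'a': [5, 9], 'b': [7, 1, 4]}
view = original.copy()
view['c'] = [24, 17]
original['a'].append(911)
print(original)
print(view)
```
{'a': [5, 9, 911], 'b': [7, 1, 4]}
{'a': [5, 9, 911], 'b': [7, 1, 4], 'c': [24, 17]}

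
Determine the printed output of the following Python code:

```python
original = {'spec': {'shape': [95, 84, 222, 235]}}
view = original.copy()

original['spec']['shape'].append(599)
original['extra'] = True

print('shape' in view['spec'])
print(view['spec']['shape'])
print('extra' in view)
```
True
[95, 84, 222, 235, 599]
False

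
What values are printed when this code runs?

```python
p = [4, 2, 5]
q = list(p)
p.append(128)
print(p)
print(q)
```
[4, 2, 5, 128]
[4, 2, 5]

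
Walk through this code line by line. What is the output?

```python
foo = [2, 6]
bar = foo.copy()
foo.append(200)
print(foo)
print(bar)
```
[2, 6, 200]
[2, 6]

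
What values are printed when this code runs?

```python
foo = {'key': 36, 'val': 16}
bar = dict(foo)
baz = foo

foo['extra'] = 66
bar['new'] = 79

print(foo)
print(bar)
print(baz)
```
{'key': 36, 'val': 16, 'extra': 66}
{'key': 36, 'val': 16, 'new': 79}
{'key': 36, 'val': 16, 'extra': 66}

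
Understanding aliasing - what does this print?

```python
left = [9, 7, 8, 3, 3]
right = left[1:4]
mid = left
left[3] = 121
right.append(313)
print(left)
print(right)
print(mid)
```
[9, 7, 8, 121, 3]
[7, 8, 3, 313]
[9, 7, 8, 121, 3]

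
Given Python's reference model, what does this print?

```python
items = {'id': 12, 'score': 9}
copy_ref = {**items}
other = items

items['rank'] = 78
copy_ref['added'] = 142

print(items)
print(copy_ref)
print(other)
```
{'id': 12, 'score': 9, 'rank': 78}
{'id': 12, 'score': 9, 'added': 142}
{'id': 12, 'score': 9, 'rank': 78}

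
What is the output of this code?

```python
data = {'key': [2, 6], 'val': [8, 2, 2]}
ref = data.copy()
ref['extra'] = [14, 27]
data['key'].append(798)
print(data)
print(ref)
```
{'key': [2, 6, 798], 'val': [8, 2, 2]}
{'key': [2, 6, 798], 'val': [8, 2, 2], 'extra': [14, 27]}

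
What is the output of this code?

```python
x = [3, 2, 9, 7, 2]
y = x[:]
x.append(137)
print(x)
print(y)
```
[3, 2, 9, 7, 2, 137]
[3, 2, 9, 7, 2]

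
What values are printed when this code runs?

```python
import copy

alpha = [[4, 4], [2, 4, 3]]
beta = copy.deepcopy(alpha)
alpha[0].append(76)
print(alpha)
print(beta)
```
[[4, 4, 76], [2, 4, 3]]
[[4, 4], [2, 4, 3]]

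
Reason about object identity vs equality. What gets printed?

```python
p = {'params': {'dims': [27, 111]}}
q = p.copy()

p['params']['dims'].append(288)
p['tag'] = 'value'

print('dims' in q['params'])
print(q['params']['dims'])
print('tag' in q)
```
True
[27, 111, 288]
False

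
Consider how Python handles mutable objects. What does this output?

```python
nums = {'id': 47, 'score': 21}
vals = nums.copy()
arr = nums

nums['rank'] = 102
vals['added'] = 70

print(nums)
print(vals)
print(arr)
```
{'id': 47, 'score': 21, 'rank': 102}
{'id': 47, 'score': 21, 'added': 70}
{'id': 47, 'score': 21, 'rank': 102}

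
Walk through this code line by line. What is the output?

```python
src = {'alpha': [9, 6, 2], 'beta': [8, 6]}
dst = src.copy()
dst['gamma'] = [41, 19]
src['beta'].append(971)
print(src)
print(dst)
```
{'alpha': [9, 6, 2], 'beta': [8, 6, 971]}
{'alpha': [9, 6, 2], 'beta': [8, 6, 971], 'gamma': [41, 19]}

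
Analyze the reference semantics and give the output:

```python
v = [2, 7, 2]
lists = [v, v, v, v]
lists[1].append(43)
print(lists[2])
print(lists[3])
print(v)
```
[2, 7, 2, 43]
[2, 7, 2, 43]
[2, 7, 2, 43]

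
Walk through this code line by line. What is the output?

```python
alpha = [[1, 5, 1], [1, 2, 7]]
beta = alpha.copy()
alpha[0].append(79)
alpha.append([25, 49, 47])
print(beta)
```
[[1, 5, 1, 79], [1, 2, 7]]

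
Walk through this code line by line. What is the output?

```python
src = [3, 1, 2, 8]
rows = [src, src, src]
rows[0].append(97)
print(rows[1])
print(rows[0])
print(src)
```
[3, 1, 2, 8, 97]
[3, 1, 2, 8, 97]
[3, 1, 2, 8, 97]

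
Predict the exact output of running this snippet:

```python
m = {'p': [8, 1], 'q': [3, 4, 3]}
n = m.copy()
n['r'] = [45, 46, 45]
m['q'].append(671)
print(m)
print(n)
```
{'p': [8, 1], 'q': [3, 4, 3, 671]}
{'p': [8, 1], 'q': [3, 4, 3, 671], 'r': [45, 46, 45]}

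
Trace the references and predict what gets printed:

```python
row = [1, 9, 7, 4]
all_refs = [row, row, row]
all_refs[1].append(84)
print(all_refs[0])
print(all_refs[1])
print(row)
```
[1, 9, 7, 4, 84]
[1, 9, 7, 4, 84]
[1, 9, 7, 4, 84]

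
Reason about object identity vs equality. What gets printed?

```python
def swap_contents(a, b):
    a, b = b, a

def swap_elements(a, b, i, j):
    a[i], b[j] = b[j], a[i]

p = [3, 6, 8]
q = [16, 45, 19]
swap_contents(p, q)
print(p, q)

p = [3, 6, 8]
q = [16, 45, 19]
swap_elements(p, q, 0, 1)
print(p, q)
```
[3, 6, 8] [16, 45, 19]
[45, 6, 8] [16, 3, 19]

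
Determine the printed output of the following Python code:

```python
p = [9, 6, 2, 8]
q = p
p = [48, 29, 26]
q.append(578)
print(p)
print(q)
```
[48, 29, 26]
[9, 6, 2, 8, 578]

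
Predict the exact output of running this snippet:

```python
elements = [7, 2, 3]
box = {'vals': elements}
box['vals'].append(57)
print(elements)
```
[7, 2, 3, 57]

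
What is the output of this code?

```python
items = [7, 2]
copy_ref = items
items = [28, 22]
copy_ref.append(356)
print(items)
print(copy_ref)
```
[28, 22]
[7, 2, 356]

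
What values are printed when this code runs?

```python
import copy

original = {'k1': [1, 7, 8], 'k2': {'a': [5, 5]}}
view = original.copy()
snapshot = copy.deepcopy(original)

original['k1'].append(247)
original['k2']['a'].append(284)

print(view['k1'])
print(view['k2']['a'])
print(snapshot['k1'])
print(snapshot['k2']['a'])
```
[1, 7, 8, 247]
[5, 5, 284]
[1, 7, 8]
[5, 5]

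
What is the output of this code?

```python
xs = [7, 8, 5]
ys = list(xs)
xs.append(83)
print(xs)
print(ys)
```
[7, 8, 5, 83]
[7, 8, 5]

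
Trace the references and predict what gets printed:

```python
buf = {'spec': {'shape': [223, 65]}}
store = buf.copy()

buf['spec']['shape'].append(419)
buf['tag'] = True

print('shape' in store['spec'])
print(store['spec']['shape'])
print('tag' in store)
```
True
[223, 65, 419]
False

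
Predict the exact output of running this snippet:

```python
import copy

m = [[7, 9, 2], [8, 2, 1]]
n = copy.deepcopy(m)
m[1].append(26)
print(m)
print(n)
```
[[7, 9, 2], [8, 2, 1, 26]]
[[7, 9, 2], [8, 2, 1]]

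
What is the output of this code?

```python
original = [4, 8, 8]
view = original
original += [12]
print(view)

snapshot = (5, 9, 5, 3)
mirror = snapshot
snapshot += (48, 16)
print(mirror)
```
[4, 8, 8, 12]
(5, 9, 5, 3)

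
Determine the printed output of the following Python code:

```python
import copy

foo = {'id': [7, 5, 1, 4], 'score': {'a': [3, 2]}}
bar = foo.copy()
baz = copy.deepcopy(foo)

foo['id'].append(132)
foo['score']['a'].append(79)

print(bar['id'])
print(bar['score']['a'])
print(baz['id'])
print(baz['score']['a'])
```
[7, 5, 1, 4, 132]
[3, 2, 79]
[7, 5, 1, 4]
[3, 2]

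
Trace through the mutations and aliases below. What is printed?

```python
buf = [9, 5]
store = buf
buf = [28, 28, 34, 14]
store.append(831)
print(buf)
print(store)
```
[28, 28, 34, 14]
[9, 5, 831]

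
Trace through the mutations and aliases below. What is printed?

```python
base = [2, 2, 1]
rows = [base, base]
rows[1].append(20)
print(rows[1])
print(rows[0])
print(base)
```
[2, 2, 1, 20]
[2, 2, 1, 20]
[2, 2, 1, 20]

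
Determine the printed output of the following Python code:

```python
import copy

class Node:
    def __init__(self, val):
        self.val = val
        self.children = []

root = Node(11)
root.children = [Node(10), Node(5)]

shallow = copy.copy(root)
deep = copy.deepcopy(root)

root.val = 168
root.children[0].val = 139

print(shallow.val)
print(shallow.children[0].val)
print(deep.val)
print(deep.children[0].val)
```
11
139
11
10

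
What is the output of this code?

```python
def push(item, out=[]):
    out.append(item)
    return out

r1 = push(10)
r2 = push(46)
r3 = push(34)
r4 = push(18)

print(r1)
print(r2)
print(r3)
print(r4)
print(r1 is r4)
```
[10, 46, 34, 18]
[10, 46, 34, 18]
[10, 46, 34, 18]
[10, 46, 34, 18]
True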